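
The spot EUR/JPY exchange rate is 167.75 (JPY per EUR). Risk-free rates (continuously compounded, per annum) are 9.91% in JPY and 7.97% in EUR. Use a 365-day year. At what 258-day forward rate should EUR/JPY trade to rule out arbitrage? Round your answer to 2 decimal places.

F = S·e^((r_JPY − r_EUR)T) = 167.75 · e^((0.0991 − 0.0797) × 258/365)
= 167.75 · e^0.013713 = 167.75 × 1.013807
F = 170.07 JPY per EUR

170.07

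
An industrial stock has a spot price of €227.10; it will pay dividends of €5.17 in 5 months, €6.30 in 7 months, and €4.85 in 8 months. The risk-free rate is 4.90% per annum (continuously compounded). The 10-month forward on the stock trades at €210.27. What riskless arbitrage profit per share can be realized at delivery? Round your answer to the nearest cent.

PV(dividends) I = 5.17·e^(−0.0490·5/12) + 6.30·e^(−0.0490·7/12) + 4.85·e^(−0.0490·8/12) = 15.8821
Fair forward F* = (S − I)·e^(rT) = (227.10 − 15.8821)·e^0.040833 = 211.2179 × 1.041678 = 220.0210
Market €210.27 < fair 220.0210: forward underpriced → reverse cash-and-carry (short the stock, invest proceeds at r, pay the dividends, go long the forward).
Profit at T = |F_mkt − F*| = |210.27 − 220.0210| = €9.75 per share

€9.75 per share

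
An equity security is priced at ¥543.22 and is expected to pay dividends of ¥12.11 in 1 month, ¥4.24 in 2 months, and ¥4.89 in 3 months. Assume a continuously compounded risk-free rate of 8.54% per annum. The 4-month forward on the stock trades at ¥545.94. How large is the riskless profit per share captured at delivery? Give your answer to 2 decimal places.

¥8.63 per share

PV(dividends) I = 12.11·e^(−0.0854·1/12) + 4.24·e^(−0.0854·2/12) + 4.89·e^(−0.0854·3/12) = 20.9909
Fair forward F* = (S − I)·e^(rT) = (543.22 − 20.9909)·e^0.028467 = 522.2291 × 1.028876 = 537.3090
Market ¥545.94 > fair 537.3090: forward overpriced → cash-and-carry (borrow at r, buy the stock and collect the dividends, short the forward).
Profit at T = |F_mkt − F*| = |545.94 − 537.3090| = ¥8.63 per share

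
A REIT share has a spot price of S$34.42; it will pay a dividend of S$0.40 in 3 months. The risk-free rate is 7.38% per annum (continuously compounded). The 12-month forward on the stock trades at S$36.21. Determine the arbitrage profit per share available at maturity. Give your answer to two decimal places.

S$0.42 per share

PV(dividends) I = 0.40·e^(−0.0738·3/12) = 0.3927
Fair forward F* = (S − I)·e^(rT) = (34.42 − 0.3927)·e^0.073800 = 34.0273 × 1.076591 = 36.6335
Market S$36.21 < fair 36.6335: forward underpriced → reverse cash-and-carry (short the stock, invest proceeds at r, pay the dividends, go long the forward).
Profit at T = |F_mkt − F*| = |36.21 − 36.6335| = S$0.42 per share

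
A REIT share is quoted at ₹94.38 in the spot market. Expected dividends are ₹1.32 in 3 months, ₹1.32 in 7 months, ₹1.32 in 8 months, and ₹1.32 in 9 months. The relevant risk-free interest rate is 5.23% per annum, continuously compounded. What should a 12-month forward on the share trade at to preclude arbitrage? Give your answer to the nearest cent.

₹94.04

PV(dividends) I = 1.32·e^(−0.0523·3/12) + 1.32·e^(−0.0523·7/12) + 1.32·e^(−0.0523·8/12) + 1.32·e^(−0.0523·9/12)
I = 1.3029 + 1.2803 + 1.2748 + 1.2692 = 5.1272
F = (S − I)·e^(rT) = (94.38 − 5.1272) · e^(0.0523·12/12)
= 89.2528 · e^0.052300 = 89.2528 × 1.053692 = ₹94.04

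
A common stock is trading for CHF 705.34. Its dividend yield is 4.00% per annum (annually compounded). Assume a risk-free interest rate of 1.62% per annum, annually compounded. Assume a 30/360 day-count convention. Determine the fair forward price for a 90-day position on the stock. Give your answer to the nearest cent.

F = S · (1+r)^T / (1+q)^T
= 705.34 × 1.004026 / 1.009853 = 705.34 × 0.994230
F = CHF 701.27

CHF 701.27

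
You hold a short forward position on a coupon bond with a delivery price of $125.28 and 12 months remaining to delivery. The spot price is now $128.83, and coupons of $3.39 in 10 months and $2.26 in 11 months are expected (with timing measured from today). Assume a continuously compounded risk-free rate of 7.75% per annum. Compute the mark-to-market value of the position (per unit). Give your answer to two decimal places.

PV(remaining coupons) I = 3.39·e^(−0.0775·10/12) + 2.26·e^(−0.0775·11/12) = 5.2830
Current forward F = (S − I)·e^(rT) = (128.83 − 5.2830)·e^(0.0775·12/12) = 123.5470 × 1.080582 = 133.5027
Value (long) = (F − K)·e^(−rT) = (133.5027 − 125.28) × 0.925427 = 7.6095
Short position value = −(long value) = -$7.61

-$7.61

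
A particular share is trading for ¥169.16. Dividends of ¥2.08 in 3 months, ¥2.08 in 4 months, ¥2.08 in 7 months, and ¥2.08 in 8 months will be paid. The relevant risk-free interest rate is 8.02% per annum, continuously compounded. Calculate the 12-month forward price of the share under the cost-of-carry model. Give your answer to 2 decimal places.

¥174.60

PV(dividends) I = 2.08·e^(−0.0802·3/12) + 2.08·e^(−0.0802·4/12) + 2.08·e^(−0.0802·7/12) + 2.08·e^(−0.0802·8/12)
I = 2.0387 + 2.0251 + 1.9849 + 1.9717 = 8.0204
F = (S − I)·e^(rT) = (169.16 − 8.0204) · e^(0.0802·12/12)
= 161.1396 · e^0.080200 = 161.1396 × 1.083504 = ¥174.60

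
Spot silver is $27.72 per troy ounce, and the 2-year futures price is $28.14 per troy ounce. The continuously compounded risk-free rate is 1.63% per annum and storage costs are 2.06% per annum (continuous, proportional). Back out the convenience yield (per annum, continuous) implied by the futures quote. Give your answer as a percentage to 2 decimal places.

F = S·e^((r+u−y)T) ⇒ (r+u−y) = ln(F/S)/T
ln(28.14/27.72) = 0.015038; /T ⇒ 0.007519
y = r + u − ln(F/S)/T = 0.0163 + 0.0206 − 0.007519 = 0.029381
y = 2.94%

2.94%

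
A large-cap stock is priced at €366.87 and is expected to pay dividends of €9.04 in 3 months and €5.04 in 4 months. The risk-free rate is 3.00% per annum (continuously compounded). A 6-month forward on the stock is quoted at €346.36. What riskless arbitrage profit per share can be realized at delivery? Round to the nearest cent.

PV(dividends) I = 9.04·e^(−0.0300·3/12) + 5.04·e^(−0.0300·4/12) = 13.9623
Fair forward F* = (S − I)·e^(rT) = (366.87 − 13.9623)·e^0.015000 = 352.9077 × 1.015113 = 358.2412
Market €346.36 < fair 358.2412: forward underpriced → reverse cash-and-carry (short the stock, invest proceeds at r, pay the dividends, go long the forward).
Profit at T = |F_mkt − F*| = |346.36 − 358.2412| = €11.88 per share

€11.88 per share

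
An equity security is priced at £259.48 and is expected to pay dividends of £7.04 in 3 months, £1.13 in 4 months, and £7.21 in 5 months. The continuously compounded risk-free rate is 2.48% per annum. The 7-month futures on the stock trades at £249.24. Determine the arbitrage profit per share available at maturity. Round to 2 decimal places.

£1.45 per share

PV(dividends) I = 7.04·e^(−0.0248·3/12) + 1.13·e^(−0.0248·4/12) + 7.21·e^(−0.0248·5/12) = 15.2531
Fair futures F* = (S − I)·e^(rT) = (259.48 − 15.2531)·e^0.014467 = 244.2269 × 1.014572 = 247.7858
Market £249.24 > fair 247.7858: forward overpriced → cash-and-carry (borrow at r, buy the stock and collect the dividends, short the forward).
Profit at T = |F_mkt − F*| = |249.24 − 247.7858| = £1.45 per share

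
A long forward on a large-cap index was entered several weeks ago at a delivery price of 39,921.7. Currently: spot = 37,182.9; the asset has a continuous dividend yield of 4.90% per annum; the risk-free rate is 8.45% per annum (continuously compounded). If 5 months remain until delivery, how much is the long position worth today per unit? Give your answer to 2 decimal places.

-2109.13

Current fair forward for the remaining 5 months: F = S·e^((r − q)·T), (r − q) = 0.0845 − 0.0490 = 0.0355
F = 37182.9 · e^(0.0355 × 5/12) = 37182.9 × 1.01490160 = 37736.9847
Value of long forward = (F − K)·e^(−rT) = (37736.9847 − 39921.7) · e^(−0.0845·5/12)
= -2184.7153 × 0.96540427 = -2109.13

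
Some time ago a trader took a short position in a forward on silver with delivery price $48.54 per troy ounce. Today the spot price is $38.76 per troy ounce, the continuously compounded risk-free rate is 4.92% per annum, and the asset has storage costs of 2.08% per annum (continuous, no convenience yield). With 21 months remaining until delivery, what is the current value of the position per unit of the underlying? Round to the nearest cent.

$4.34 per troy ounce

Current fair forward for the remaining 21 months: F = S·e^((r + u)·T), (r + u) = 0.0492 + 0.0208 = 0.0700
F = 38.76 · e^(0.0700 × 21/12) = 38.76 × 1.130319 = 43.8112
Value of long forward = (F − K)·e^(−rT) = (43.8112 − 48.54) · e^(−0.0492·21/12)
= -4.7288 × 0.917502 = -4.34
Short position value = −(long value) = $4.34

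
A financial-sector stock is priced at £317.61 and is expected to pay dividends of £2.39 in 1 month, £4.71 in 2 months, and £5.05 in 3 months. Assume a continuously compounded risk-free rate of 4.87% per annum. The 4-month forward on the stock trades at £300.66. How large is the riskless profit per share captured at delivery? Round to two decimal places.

£9.91 per share

PV(dividends) I = 2.39·e^(−0.0487·1/12) + 4.71·e^(−0.0487·2/12) + 5.05·e^(−0.0487·3/12) = 12.0411
Fair forward F* = (S − I)·e^(rT) = (317.61 − 12.0411)·e^0.016233 = 305.5689 × 1.016365 = 310.5695
Market £300.66 < fair 310.5695: forward underpriced → reverse cash-and-carry (short the stock, invest proceeds at r, pay the dividends, go long the forward).
Profit at T = |F_mkt − F*| = |300.66 − 310.5695| = £9.91 per share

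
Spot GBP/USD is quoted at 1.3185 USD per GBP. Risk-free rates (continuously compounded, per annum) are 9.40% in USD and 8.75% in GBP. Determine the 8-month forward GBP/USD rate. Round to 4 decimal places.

F = S·e^((r_USD − r_GBP)T) = 1.3185 · e^((0.0940 − 0.0875) × 8/12)
= 1.3185 · e^0.004333 = 1.3185 × 1.004342
F = 1.3242 USD per GBP

1.3242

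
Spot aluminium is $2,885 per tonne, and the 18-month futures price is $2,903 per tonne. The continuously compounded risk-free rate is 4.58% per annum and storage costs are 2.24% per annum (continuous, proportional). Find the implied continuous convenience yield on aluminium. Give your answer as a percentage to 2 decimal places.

6.41%

F = S·e^((r+u−y)T) ⇒ (r+u−y) = ln(F/S)/T
ln(2903/2885) = 0.006220; /T ⇒ 0.004147
y = r + u − ln(F/S)/T = 0.0458 + 0.0224 − 0.004147 = 0.064053
y = 6.41%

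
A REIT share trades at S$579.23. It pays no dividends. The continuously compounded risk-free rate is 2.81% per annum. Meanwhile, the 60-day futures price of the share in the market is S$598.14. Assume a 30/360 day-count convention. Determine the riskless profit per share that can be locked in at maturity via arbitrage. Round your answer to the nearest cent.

Fair futures: F* = S·e^(carry·T), with carry = r = 0.0281
F* = 579.23 · e^(0.0281 × 60/360) = 579.23 · e^0.004683 = 579.23 × 1.004694 = S$581.9489
Market S$598.14 > fair S$581.9489: forward overpriced → cash-and-carry (buy spot, short the forward).
At maturity, profit = |F_mkt − F*| = |598.14 − 581.9489| = S$16.19 per share

S$16.19 per share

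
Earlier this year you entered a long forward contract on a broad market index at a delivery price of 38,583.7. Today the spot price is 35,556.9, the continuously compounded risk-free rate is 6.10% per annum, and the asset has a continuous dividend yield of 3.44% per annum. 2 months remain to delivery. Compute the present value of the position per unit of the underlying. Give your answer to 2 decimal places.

Current fair forward for the remaining 2 months: F = S·e^((r − q)·T), (r − q) = 0.0610 − 0.0344 = 0.0266
F = 35556.9 · e^(0.0266 × 2/12) = 35556.9 × 1.00444318 = 35714.8857
Value of long forward = (F − K)·e^(−rT) = (35714.8857 − 38583.7) · e^(−0.0610·2/12)
= -2868.8143 × 0.98988484 = -2839.80

-2839.80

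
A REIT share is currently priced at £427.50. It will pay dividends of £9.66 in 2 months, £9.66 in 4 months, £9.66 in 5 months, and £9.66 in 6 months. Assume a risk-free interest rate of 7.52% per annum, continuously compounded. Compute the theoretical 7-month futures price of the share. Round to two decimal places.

£407.36

PV(dividends) I = 9.66·e^(−0.0752·2/12) + 9.66·e^(−0.0752·4/12) + 9.66·e^(−0.0752·5/12) + 9.66·e^(−0.0752·6/12)
I = 9.5397 + 9.4209 + 9.3620 + 9.3035 = 37.6261
F = (S − I)·e^(rT) = (427.50 − 37.6261) · e^(0.0752·7/12)
= 389.8739 · e^0.043867 = 389.8739 × 1.044843 = £407.36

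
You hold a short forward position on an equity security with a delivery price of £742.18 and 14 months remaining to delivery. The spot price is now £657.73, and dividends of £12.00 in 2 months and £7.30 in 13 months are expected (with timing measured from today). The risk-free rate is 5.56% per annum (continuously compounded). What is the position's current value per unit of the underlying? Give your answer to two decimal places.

£56.60

PV(remaining dividends) I = 12.00·e^(−0.0556·2/12) + 7.30·e^(−0.0556·13/12) = 18.7626
Current forward F = (S − I)·e^(rT) = (657.73 − 18.7626)·e^(0.0556·14/12) = 638.9674 × 1.067017 = 681.7891
Value (long) = (F − K)·e^(−rT) = (681.7891 − 742.18) × 0.937192 = -56.5979
Short position value = −(long value) = £56.60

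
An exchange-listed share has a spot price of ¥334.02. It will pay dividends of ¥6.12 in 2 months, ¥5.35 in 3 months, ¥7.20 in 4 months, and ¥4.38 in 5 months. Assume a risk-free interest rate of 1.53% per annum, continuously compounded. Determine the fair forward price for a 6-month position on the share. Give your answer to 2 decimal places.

PV(dividends) I = 6.12·e^(−0.0153·2/12) + 5.35·e^(−0.0153·3/12) + 7.20·e^(−0.0153·4/12) + 4.38·e^(−0.0153·5/12)
I = 6.1044 + 5.3296 + 7.1634 + 4.3522 = 22.9496
F = (S − I)·e^(rT) = (334.02 − 22.9496) · e^(0.0153·6/12)
= 311.0704 · e^0.007650 = 311.0704 × 1.007679 = ¥313.46

¥313.46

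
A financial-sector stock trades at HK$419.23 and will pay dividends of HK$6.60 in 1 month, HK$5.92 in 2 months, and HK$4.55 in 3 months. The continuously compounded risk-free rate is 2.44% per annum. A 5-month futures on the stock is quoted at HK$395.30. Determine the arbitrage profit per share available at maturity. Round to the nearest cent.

PV(dividends) I = 6.60·e^(−0.0244·1/12) + 5.92·e^(−0.0244·2/12) + 4.55·e^(−0.0244·3/12) = 17.0049
Fair futures F* = (S − I)·e^(rT) = (419.23 − 17.0049)·e^0.010167 = 402.2251 × 1.010219 = 406.3354
Market HK$395.30 < fair 406.3354: forward underpriced → reverse cash-and-carry (short the stock, invest proceeds at r, pay the dividends, go long the forward).
Profit at T = |F_mkt − F*| = |395.30 − 406.3354| = HK$11.04 per share

HK$11.04 per share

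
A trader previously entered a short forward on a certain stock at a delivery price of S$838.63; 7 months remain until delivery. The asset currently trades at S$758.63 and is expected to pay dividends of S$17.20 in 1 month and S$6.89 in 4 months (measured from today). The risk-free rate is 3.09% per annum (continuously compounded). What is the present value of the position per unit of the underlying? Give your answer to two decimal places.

PV(remaining dividends) I = 17.20·e^(−0.0309·1/12) + 6.89·e^(−0.0309·4/12) = 23.9752
Current forward F = (S − I)·e^(rT) = (758.63 − 23.9752)·e^(0.0309·7/12) = 734.6548 × 1.018188 = 748.0167
Value (long) = (F − K)·e^(−rT) = (748.0167 − 838.63) × 0.982136 = -88.9946
Short position value = −(long value) = S$88.99

S$88.99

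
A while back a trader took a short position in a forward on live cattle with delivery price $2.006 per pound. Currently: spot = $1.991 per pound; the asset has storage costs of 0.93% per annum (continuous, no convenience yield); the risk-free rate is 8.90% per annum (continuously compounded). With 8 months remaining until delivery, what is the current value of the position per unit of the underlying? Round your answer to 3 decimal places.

Current fair forward for the remaining 8 months: F = S·e^((r + u)·T), (r + u) = 0.0890 + 0.0093 = 0.0983
F = 1.991 · e^(0.0983 × 8/12) = 1.991 × 1.067728 = 2.1258
Value of long forward = (F − K)·e^(−rT) = (2.1258 − 2.006) · e^(−0.0890·8/12)
= 0.1198 × 0.942393 = 0.113
Short position value = −(long value) = -$0.113

-$0.113 per pound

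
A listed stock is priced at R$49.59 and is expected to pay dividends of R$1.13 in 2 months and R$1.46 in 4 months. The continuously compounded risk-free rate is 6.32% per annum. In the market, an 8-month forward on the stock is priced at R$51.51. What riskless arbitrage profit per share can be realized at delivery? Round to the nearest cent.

R$2.44 per share

PV(dividends) I = 1.13·e^(−0.0632·2/12) + 1.46·e^(−0.0632·4/12) = 2.5477
Fair forward F* = (S − I)·e^(rT) = (49.59 − 2.5477)·e^0.042133 = 47.0423 × 1.043033 = 49.0667
Market R$51.51 > fair 49.0667: forward overpriced → cash-and-carry (borrow at r, buy the stock and collect the dividends, short the forward).
Profit at T = |F_mkt − F*| = |51.51 − 49.0667| = R$2.44 per share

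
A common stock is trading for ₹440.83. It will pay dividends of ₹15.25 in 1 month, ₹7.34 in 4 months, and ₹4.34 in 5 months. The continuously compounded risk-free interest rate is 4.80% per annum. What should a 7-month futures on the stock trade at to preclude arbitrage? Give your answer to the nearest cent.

₹425.92

PV(dividends) I = 15.25·e^(−0.0480·1/12) + 7.34·e^(−0.0480·4/12) + 4.34·e^(−0.0480·5/12)
I = 15.1891 + 7.2235 + 4.2541 = 26.6667
F = (S − I)·e^(rT) = (440.83 − 26.6667) · e^(0.0480·7/12)
= 414.1633 · e^0.028000 = 414.1633 × 1.028396 = ₹425.92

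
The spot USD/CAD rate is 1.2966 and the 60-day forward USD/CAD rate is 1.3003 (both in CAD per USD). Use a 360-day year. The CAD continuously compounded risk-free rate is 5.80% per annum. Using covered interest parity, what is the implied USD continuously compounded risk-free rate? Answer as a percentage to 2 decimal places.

4.09%

F = S·e^((r_CAD − r_USD)T) ⇒ r_USD = r_CAD − ln(F/S)/T
ln(1.3003/1.2966) = 0.002850; /(60/360) = 0.017100
r_USD = 0.0580 − 0.017100 = 0.040900
r_USD = 4.09%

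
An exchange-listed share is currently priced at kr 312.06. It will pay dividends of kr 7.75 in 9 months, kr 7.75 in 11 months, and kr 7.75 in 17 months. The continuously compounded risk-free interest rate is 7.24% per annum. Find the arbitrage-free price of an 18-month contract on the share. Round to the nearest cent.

kr 323.79

PV(dividends) I = 7.75·e^(−0.0724·9/12) + 7.75·e^(−0.0724·11/12) + 7.75·e^(−0.0724·17/12)
I = 7.3404 + 7.2524 + 6.9945 = 21.5873
F = (S − I)·e^(rT) = (312.06 − 21.5873) · e^(0.0724·18/12)
= 290.4727 · e^0.108600 = 290.4727 × 1.114716 = kr 323.79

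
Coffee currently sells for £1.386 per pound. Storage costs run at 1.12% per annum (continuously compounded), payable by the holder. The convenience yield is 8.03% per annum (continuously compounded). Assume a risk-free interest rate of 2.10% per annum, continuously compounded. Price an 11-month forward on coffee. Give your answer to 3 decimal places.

£1.326 per pound

Net carry = r + u − y = 0.0210 + 0.0112 − 0.0803 = -0.0481
F = S·e^((r+u−y)T) = 1.386 · e^(-0.0481 × 11/12) = 1.386 · e^-0.044092
= 1.386 × 0.956866 = £1.326 per pound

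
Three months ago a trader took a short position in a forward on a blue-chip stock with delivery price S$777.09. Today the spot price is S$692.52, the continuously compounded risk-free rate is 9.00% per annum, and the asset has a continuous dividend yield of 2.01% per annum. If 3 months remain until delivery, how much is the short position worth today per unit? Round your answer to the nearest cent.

Current fair forward for the remaining 3 months: F = S·e^((r − q)·T), (r − q) = 0.0900 − 0.0201 = 0.0699
F = 692.52 · e^(0.0699 × 3/12) = 692.52 × 1.017629 = 704.7284
Value of long forward = (F − K)·e^(−rT) = (704.7284 − 777.09) · e^(−0.0900·3/12)
= -72.3616 × 0.977751 = -70.75
Short position value = −(long value) = S$70.75

S$70.75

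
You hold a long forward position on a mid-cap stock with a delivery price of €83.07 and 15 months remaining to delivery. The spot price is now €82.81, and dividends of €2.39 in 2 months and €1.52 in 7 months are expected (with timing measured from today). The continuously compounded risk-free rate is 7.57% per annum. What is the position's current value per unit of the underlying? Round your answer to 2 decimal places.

€3.43

PV(remaining dividends) I = 2.39·e^(−0.0757·2/12) + 1.52·e^(−0.0757·7/12) = 3.8144
Current forward F = (S − I)·e^(rT) = (82.81 − 3.8144)·e^(0.0757·15/12) = 78.9956 × 1.099247 = 86.8357
Value (long) = (F − K)·e^(−rT) = (86.8357 − 83.07) × 0.909714 = 3.4257
Value = €3.43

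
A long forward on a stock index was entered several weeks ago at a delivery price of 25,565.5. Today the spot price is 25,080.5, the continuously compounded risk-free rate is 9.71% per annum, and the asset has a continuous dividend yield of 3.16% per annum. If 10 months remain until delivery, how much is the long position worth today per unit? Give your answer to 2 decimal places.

Current fair forward for the remaining 10 months: F = S·e^((r − q)·T), (r − q) = 0.0971 − 0.0316 = 0.0655
F = 25080.5 · e^(0.0655 × 10/12) = 25080.5 × 1.05610048 = 26487.5281
Value of long forward = (F − K)·e^(−rT) = (26487.5281 − 25565.5) · e^(−0.0971·10/12)
= 922.0281 × 0.92227054 = 850.36

850.36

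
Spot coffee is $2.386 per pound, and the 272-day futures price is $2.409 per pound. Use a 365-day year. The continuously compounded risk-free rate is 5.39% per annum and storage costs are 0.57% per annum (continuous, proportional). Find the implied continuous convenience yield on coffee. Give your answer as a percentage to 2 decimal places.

4.67%

F = S·e^((r+u−y)T) ⇒ (r+u−y) = ln(F/S)/T
ln(2.409/2.386) = 0.009593; /T ⇒ 0.012873
y = r + u − ln(F/S)/T = 0.0539 + 0.0057 − 0.012873 = 0.046727
y = 4.67%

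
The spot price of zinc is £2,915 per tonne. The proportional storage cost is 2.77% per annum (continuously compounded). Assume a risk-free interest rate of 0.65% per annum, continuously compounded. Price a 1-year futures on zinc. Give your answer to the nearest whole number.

Net carry = r + u − y = 0.0065 + 0.0277 − 0.0000 = 0.0342
F = S·e^((r+u−y)T) = 2915 · e^(0.0342 × 12/12) = 2915 · e^0.034200
= 2915 × 1.034792 = £3,016 per tonne

£3,016 per tonne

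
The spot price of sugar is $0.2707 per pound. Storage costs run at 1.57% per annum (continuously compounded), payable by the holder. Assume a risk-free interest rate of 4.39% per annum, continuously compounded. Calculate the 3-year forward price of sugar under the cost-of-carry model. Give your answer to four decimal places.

Net carry = r + u − y = 0.0439 + 0.0157 − 0.0000 = 0.0596
F = S·e^((r+u−y)T) = 0.2707 · e^(0.0596 × 3) = 0.2707 · e^0.178800
= 0.2707 × 1.195782 = $0.3237 per pound

$0.3237 per pound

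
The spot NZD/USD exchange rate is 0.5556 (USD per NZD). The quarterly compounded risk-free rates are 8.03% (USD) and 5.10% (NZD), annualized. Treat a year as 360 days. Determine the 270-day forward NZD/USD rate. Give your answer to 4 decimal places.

0.5677

By covered interest parity, F = S · (1+r_USD/4)^(4T) / (1+r_NZD/4)^(4T)
= 0.5556 × 1.061442 / 1.038740 = 0.5556 × 1.021855
F = 0.5677 USD per NZD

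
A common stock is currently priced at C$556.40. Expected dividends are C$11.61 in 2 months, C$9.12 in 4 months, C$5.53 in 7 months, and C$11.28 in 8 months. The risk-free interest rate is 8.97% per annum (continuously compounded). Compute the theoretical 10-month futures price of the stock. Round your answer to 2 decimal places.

PV(dividends) I = 11.61·e^(−0.0897·2/12) + 9.12·e^(−0.0897·4/12) + 5.53·e^(−0.0897·7/12) + 11.28·e^(−0.0897·8/12)
I = 11.4377 + 8.8513 + 5.2481 + 10.6252 = 36.1623
F = (S − I)·e^(rT) = (556.40 − 36.1623) · e^(0.0897·10/12)
= 520.2377 · e^0.074750 = 520.2377 × 1.077615 = C$560.62

C$560.62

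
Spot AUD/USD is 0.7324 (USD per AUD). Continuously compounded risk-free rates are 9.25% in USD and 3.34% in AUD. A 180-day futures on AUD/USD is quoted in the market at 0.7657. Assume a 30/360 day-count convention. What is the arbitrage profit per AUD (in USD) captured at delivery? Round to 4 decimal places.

Fair futures: F* = S·e^(carry·T), with carry = (r_USD − r_AUD) = 0.0925 − 0.0334 = 0.0591
F* = 0.7324 · e^(0.0591 × 180/360) = 0.7324 · e^0.029550 = 0.7324 × 1.029991 = 0.7544
Market 0.7657 > fair 0.7544: forward overpriced → cash-and-carry (buy spot, short the forward).
At maturity, profit = |F_mkt − F*| = |0.7657 − 0.7544| = 0.0113 per AUD (in USD)

0.0113 per AUD (in USD)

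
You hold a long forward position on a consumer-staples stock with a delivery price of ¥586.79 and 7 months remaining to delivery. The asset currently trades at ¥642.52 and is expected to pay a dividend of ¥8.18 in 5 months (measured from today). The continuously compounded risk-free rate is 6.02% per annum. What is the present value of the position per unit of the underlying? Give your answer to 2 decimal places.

PV(remaining dividends) I = 8.18·e^(−0.0602·5/12) = 7.9774
Current forward F = (S − I)·e^(rT) = (642.52 − 7.9774)·e^(0.0602·7/12) = 634.5426 × 1.035741 = 657.2218
Value (long) = (F − K)·e^(−rT) = (657.2218 − 586.79) × 0.965493 = 68.0014
Value = ¥68.00

¥68.00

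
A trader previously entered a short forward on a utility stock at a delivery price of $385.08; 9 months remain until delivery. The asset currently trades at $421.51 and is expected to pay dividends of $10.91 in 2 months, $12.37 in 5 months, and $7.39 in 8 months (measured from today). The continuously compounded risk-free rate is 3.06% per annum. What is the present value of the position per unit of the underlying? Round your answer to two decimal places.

-$14.86

PV(remaining dividends) I = 10.91·e^(−0.0306·2/12) + 12.37·e^(−0.0306·5/12) + 7.39·e^(−0.0306·8/12) = 30.3086
Current forward F = (S − I)·e^(rT) = (421.51 − 30.3086)·e^(0.0306·9/12) = 391.2014 × 1.023215 = 400.2831
Value (long) = (F − K)·e^(−rT) = (400.2831 − 385.08) × 0.977311 = 14.8582
Short position value = −(long value) = -$14.86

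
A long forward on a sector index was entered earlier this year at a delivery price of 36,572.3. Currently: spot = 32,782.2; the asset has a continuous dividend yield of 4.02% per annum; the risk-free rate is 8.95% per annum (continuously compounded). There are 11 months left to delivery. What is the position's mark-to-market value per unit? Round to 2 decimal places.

-2095.47

Current fair forward for the remaining 11 months: F = S·e^((r − q)·T), (r − q) = 0.0895 − 0.0402 = 0.0493
F = 32782.2 · e^(0.0493 × 11/12) = 32782.2 × 1.04622837 = 34297.6677
Value of long forward = (F − K)·e^(−rT) = (34297.6677 − 36572.3) · e^(−0.0895·11/12)
= -2274.6323 × 0.92123357 = -2095.47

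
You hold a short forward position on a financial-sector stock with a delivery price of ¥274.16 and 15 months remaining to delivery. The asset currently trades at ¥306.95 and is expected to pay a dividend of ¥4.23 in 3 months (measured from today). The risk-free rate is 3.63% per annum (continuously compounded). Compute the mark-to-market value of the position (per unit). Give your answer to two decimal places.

PV(remaining dividends) I = 4.23·e^(−0.0363·3/12) = 4.1918
Current forward F = (S − I)·e^(rT) = (306.95 − 4.1918)·e^(0.0363·15/12) = 302.7582 × 1.046420 = 316.8122
Value (long) = (F − K)·e^(−rT) = (316.8122 − 274.16) × 0.955639 = 40.7601
Short position value = −(long value) = -¥40.76

-¥40.76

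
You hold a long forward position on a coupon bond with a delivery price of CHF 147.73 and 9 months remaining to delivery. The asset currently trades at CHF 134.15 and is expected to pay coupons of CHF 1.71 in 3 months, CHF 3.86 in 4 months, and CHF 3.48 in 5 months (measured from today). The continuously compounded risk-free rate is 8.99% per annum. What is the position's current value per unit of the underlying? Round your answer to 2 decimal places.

PV(remaining coupons) I = 1.71·e^(−0.0899·3/12) + 3.86·e^(−0.0899·4/12) + 3.48·e^(−0.0899·5/12) = 8.7701
Current forward F = (S − I)·e^(rT) = (134.15 − 8.7701)·e^(0.0899·9/12) = 125.3799 × 1.069750 = 134.1251
Value (long) = (F − K)·e^(−rT) = (134.1251 − 147.73) × 0.934798 = -12.7178
Value = -CHF 12.72

-CHF 12.72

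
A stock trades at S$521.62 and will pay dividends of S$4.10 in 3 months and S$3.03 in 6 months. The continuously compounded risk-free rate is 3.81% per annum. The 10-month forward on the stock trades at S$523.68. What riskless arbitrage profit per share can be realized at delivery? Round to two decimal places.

PV(dividends) I = 4.10·e^(−0.0381·3/12) + 3.03·e^(−0.0381·6/12) = 7.0340
Fair forward F* = (S − I)·e^(rT) = (521.62 − 7.0340)·e^0.031750 = 514.5860 × 1.032259 = 531.1860
Market S$523.68 < fair 531.1860: forward underpriced → reverse cash-and-carry (short the stock, invest proceeds at r, pay the dividends, go long the forward).
Profit at T = |F_mkt − F*| = |523.68 − 531.1860| = S$7.51 per share

S$7.51 per share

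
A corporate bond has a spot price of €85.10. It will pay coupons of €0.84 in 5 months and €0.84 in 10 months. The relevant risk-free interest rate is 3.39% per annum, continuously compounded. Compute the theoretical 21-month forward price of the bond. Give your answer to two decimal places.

€88.56

PV(coupons) I = 0.84·e^(−0.0339·5/12) + 0.84·e^(−0.0339·10/12)
I = 0.8282 + 0.8166 = 1.6448
F = (S − I)·e^(rT) = (85.10 − 1.6448) · e^(0.0339·21/12)
= 83.4552 · e^0.059325 = 83.4552 × 1.061120 = €88.56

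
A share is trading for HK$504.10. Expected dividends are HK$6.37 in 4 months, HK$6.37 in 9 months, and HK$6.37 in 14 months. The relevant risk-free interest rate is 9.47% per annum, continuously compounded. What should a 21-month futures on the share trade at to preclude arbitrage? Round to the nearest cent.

HK$573.94

PV(dividends) I = 6.37·e^(−0.0947·4/12) + 6.37·e^(−0.0947·9/12) + 6.37·e^(−0.0947·14/12)
I = 6.1721 + 5.9333 + 5.7037 = 17.8091
F = (S − I)·e^(rT) = (504.10 − 17.8091) · e^(0.0947·21/12)
= 486.2909 · e^0.165725 = 486.2909 × 1.180248 = HK$573.94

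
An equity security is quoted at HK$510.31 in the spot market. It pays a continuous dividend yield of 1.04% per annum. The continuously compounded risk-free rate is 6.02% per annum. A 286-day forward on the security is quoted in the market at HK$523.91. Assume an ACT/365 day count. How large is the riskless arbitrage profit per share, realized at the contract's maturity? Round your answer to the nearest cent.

HK$6.71 per share

Fair forward: F* = S·e^(carry·T), with carry = (r − q) = 0.0602 − 0.0104 = 0.0498
F* = 510.31 · e^(0.0498 × 286/365) = 510.31 · e^0.039021 = 510.31 × 1.039792 = HK$530.6163
Market HK$523.91 < fair HK$530.6163: forward underpriced → reverse cash-and-carry (short spot, go long the forward).
At maturity, profit = |F_mkt − F*| = |523.91 − 530.6163| = HK$6.71 per share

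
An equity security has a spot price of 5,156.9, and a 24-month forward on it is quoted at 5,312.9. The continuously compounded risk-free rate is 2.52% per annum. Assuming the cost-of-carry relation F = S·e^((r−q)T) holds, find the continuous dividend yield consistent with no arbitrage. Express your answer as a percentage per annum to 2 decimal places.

1.03%

From F = S·e^((r−q)T): (r − q) = ln(F/S)/T
ln(5312.9/5156.9) = ln(1.030251) = 0.029802
(r − q) = 0.029802 / (24/12) = 0.014901
q = r − ln(F/S)/T = 0.0252 − 0.014901 = 0.010299
q = 1.03%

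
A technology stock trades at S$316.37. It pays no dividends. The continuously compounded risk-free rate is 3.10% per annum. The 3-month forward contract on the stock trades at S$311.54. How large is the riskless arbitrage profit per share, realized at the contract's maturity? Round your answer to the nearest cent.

S$7.29 per share

Fair forward: F* = S·e^(carry·T), with carry = r = 0.0310
F* = 316.37 · e^(0.0310 × 3/12) = 316.37 · e^0.007750 = 316.37 × 1.007780 = S$318.8314
Market S$311.54 < fair S$318.8314: forward underpriced → reverse cash-and-carry (short spot, go long the forward).
At maturity, profit = |F_mkt − F*| = |311.54 − 318.8314| = S$7.29 per share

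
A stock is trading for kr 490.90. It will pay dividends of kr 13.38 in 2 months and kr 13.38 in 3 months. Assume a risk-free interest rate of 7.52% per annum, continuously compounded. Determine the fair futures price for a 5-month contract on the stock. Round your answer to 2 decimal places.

PV(dividends) I = 13.38·e^(−0.0752·2/12) + 13.38·e^(−0.0752·3/12)
I = 13.2134 + 13.1308 = 26.3442
F = (S − I)·e^(rT) = (490.90 − 26.3442) · e^(0.0752·5/12)
= 464.5558 · e^0.031333 = 464.5558 × 1.031829 = kr 479.34

kr 479.34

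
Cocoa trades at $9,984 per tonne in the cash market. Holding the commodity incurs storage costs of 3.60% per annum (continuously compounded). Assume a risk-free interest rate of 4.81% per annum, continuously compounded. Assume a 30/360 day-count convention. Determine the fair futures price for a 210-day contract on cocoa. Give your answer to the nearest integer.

Net carry = r + u − y = 0.0481 + 0.0360 − 0.0000 = 0.0841
F = S·e^((r+u−y)T) = 9984 · e^(0.0841 × 210/360) = 9984 · e^0.049058
= 9984 × 1.050281 = $10,486 per tonne

$10,486 per tonne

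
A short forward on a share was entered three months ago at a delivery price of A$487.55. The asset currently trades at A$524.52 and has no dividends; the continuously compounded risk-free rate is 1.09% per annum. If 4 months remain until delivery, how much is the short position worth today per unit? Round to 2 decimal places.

Current fair forward for the remaining 4 months: F = S·e^(r·T), r = 0.0109
F = 524.52 · e^(0.0109 × 4/12) = 524.52 × 1.003640 = 526.4293
Value of long forward = (F − K)·e^(−rT) = (526.4293 − 487.55) · e^(−0.0109·4/12)
= 38.8793 × 0.996373 = 38.74
Short position value = −(long value) = -A$38.74

-A$38.74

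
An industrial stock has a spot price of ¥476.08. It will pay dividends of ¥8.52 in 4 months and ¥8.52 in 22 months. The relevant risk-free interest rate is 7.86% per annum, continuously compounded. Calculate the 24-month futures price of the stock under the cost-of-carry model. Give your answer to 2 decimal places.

PV(dividends) I = 8.52·e^(−0.0786·4/12) + 8.52·e^(−0.0786·22/12)
I = 8.2997 + 7.3766 = 15.6763
F = (S − I)·e^(rT) = (476.08 − 15.6763) · e^(0.0786·24/12)
= 460.4037 · e^0.157200 = 460.4037 × 1.170230 = ¥538.78

¥538.78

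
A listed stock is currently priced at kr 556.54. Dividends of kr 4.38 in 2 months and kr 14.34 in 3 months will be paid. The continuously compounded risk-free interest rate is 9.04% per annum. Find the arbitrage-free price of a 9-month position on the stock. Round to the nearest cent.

PV(dividends) I = 4.38·e^(−0.0904·2/12) + 14.34·e^(−0.0904·3/12)
I = 4.3145 + 14.0196 = 18.3341
F = (S − I)·e^(rT) = (556.54 − 18.3341) · e^(0.0904·9/12)
= 538.2059 · e^0.067800 = 538.2059 × 1.070151 = kr 575.96

kr 575.96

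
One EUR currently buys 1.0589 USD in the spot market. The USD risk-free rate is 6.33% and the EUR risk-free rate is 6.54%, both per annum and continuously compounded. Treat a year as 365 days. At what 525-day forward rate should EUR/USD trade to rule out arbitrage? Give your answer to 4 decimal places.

1.0557

F = S·e^((r_USD − r_EUR)T) = 1.0589 · e^((0.0633 − 0.0654) × 525/365)
= 1.0589 · e^-0.003021 = 1.0589 × 0.996984
F = 1.0557 USD per EUR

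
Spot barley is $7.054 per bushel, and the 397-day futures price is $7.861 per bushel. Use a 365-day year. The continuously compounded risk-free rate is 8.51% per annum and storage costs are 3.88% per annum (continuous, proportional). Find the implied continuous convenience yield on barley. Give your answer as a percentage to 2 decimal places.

2.43%

F = S·e^((r+u−y)T) ⇒ (r+u−y) = ln(F/S)/T
ln(7.861/7.054) = 0.108319; /T ⇒ 0.099588
y = r + u − ln(F/S)/T = 0.0851 + 0.0388 − 0.099588 = 0.024312
y = 2.43%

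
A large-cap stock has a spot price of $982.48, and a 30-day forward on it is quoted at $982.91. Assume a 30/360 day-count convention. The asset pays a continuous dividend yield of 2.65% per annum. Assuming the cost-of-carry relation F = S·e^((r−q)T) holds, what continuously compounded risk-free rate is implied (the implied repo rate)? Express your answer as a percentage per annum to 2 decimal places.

3.18%

From F = S·e^((r−q)T): (r − q) = ln(F/S)/T
ln(982.91/982.48) = ln(1.000438) = 0.000438
(r − q) = 0.000438 / (30/360) = 0.005256
r = ln(F/S)/T + q = 0.005256 + 0.0265 = 0.031756
r = 3.18%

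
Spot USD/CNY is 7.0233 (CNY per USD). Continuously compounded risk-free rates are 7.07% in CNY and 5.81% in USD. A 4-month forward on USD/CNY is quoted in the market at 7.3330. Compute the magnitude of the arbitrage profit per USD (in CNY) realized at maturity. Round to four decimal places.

Fair forward: F* = S·e^(carry·T), with carry = (r_CNY − r_USD) = 0.0707 − 0.0581 = 0.0126
F* = 7.0233 · e^(0.0126 × 4/12) = 7.0233 · e^0.004200 = 7.0233 × 1.004209 = 7.0529
Market 7.3330 > fair 7.0529: forward overpriced → cash-and-carry (buy spot, short the forward).
At maturity, profit = |F_mkt − F*| = |7.3330 − 7.0529| = 0.2801 per USD (in CNY)

0.2801 per USD (in CNY)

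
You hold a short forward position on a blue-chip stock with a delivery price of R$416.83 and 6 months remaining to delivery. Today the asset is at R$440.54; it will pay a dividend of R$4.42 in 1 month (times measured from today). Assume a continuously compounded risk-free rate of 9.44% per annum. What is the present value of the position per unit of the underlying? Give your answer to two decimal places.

PV(remaining dividends) I = 4.42·e^(−0.0944·1/12) = 4.3854
Current forward F = (S − I)·e^(rT) = (440.54 − 4.3854)·e^(0.0944·6/12) = 436.1546 × 1.048332 = 457.2348
Value (long) = (F − K)·e^(−rT) = (457.2348 − 416.83) × 0.953897 = 38.5420
Short position value = −(long value) = -R$38.54

-R$38.54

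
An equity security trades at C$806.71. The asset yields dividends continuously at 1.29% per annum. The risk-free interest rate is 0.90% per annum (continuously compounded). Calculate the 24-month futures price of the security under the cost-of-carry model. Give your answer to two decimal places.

F = S·e^((r − q)T) = 806.71 · e^((0.0090 − 0.0129) × 24/12)
= 806.71 · e^-0.007800 = 806.71 × 0.992230
F = C$800.44

C$800.44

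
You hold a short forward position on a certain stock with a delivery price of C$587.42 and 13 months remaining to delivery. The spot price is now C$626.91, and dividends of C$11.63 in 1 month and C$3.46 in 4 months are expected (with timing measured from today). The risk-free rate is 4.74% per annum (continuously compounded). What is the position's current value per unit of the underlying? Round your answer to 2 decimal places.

-C$53.90

PV(remaining dividends) I = 11.63·e^(−0.0474·1/12) + 3.46·e^(−0.0474·4/12) = 14.9899
Current forward F = (S − I)·e^(rT) = (626.91 − 14.9899)·e^(0.0474·13/12) = 611.9201 × 1.052691 = 644.1628
Value (long) = (F − K)·e^(−rT) = (644.1628 − 587.42) × 0.949946 = 53.9026
Short position value = −(long value) = -C$53.90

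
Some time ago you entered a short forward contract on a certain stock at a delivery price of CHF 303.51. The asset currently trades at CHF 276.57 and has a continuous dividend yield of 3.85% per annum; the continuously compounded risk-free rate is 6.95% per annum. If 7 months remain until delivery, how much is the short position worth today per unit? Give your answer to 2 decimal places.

Current fair forward for the remaining 7 months: F = S·e^((r − q)·T), (r − q) = 0.0695 − 0.0385 = 0.0310
F = 276.57 · e^(0.0310 × 7/12) = 276.57 × 1.018248 = 281.6168
Value of long forward = (F − K)·e^(−rT) = (281.6168 − 303.51) · e^(−0.0695·7/12)
= -21.8932 × 0.960269 = -21.02
Short position value = −(long value) = CHF 21.02

CHF 21.02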